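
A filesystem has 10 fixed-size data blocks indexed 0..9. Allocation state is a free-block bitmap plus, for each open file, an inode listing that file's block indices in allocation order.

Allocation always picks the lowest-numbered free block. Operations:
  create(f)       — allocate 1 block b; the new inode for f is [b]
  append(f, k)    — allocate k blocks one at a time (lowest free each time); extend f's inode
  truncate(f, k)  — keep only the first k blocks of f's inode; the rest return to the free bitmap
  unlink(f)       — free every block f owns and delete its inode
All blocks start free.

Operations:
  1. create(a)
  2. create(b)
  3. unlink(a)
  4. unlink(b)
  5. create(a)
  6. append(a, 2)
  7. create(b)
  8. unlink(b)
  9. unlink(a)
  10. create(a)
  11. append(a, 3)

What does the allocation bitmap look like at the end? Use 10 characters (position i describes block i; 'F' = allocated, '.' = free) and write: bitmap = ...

[1] create(a) — a=0 (map F.........)
[2] create(b) — a=0 b=1 (map FF........)
[3] unlink(a) — b=1 (map .F........)
[4] unlink(b) —  (map ..........)
[5] create(a) — a=0 (map F.........)
[6] append(a, 2) — a=0,1,2 (map FFF.......)
[7] create(b) — a=0,1,2 b=3 (map FFFF......)
[8] unlink(b) — a=0,1,2 (map FFF.......)
[9] unlink(a) —  (map ..........)
[10] create(a) — a=0 (map F.........)
[11] append(a, 3) — a=0,1,2,3 (map FFFF......)

bitmap = FFFF......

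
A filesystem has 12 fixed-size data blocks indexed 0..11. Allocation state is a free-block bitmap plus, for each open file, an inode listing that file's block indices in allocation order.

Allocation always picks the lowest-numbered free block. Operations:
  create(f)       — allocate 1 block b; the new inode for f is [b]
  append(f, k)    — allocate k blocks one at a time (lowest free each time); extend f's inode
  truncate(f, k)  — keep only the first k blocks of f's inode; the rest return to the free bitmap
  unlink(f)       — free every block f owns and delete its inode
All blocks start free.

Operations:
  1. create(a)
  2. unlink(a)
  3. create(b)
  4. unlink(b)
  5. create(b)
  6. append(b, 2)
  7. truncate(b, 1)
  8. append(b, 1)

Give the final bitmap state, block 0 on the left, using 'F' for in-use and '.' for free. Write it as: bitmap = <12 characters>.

bitmap = FF..........

  1. create(a)  ⇒  F...........  {a→[0]}
  2. unlink(a)  ⇒  ............  {}
  3. create(b)  ⇒  F...........  {b→[0]}
  4. unlink(b)  ⇒  ............  {}
  5. create(b)  ⇒  F...........  {b→[0]}
  6. append(b, 2)  ⇒  FFF.........  {b→[0, 1, 2]}
  7. truncate(b, 1)  ⇒  F...........  {b→[0]}
  8. append(b, 1)  ⇒  FF..........  {b→[0, 1]}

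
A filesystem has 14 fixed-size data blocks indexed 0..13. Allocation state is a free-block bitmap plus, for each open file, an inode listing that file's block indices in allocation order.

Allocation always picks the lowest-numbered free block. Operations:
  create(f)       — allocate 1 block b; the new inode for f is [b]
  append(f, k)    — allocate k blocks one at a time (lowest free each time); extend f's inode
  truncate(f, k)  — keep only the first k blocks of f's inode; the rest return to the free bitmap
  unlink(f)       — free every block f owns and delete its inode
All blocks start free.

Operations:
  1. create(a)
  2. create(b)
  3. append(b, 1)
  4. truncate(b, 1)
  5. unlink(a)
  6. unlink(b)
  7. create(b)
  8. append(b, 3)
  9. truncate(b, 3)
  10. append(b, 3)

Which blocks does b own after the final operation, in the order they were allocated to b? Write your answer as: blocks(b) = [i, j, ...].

after create(a) → a:[0]  free=[F.............]
after create(b) → a:[0], b:[1]  free=[FF............]
after append(b, 1) → a:[0], b:[1, 2]  free=[FFF...........]
after truncate(b, 1) → a:[0], b:[1]  free=[FF............]
after unlink(a) → b:[1]  free=[.F............]
after unlink(b) →   free=[..............]
after create(b) → b:[0]  free=[F.............]
after append(b, 3) → b:[0, 1, 2, 3]  free=[FFFF..........]
after truncate(b, 3) → b:[0, 1, 2]  free=[FFF...........]
after append(b, 3) → b:[0, 1, 2, 3, 4, 5]  free=[FFFFFF........]

blocks(b) = [0, 1, 2, 3, 4, 5]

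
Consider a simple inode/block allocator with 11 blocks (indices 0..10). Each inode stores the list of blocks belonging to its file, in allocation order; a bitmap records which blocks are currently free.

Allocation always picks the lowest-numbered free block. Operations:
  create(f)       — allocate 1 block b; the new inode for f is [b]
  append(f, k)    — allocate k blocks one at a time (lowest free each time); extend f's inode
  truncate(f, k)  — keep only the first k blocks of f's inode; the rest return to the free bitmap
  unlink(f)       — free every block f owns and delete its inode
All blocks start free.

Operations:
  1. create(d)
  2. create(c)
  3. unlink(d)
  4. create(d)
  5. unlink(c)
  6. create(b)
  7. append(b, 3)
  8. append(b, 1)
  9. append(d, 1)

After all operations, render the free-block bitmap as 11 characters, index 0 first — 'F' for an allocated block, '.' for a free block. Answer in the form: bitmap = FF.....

[1] create(d) — d=0 (map F..........)
[2] create(c) — c=1 d=0 (map FF.........)
[3] unlink(d) — c=1 (map .F.........)
[4] create(d) — c=1 d=0 (map FF.........)
[5] unlink(c) — d=0 (map F..........)
[6] create(b) — b=1 d=0 (map FF.........)
[7] append(b, 3) — b=1,2,3,4 d=0 (map FFFFF......)
[8] append(b, 1) — b=1,2,3,4,5 d=0 (map FFFFFF.....)
[9] append(d, 1) — b=1,2,3,4,5 d=0,6 (map FFFFFFF....)

bitmap = FFFFFFF....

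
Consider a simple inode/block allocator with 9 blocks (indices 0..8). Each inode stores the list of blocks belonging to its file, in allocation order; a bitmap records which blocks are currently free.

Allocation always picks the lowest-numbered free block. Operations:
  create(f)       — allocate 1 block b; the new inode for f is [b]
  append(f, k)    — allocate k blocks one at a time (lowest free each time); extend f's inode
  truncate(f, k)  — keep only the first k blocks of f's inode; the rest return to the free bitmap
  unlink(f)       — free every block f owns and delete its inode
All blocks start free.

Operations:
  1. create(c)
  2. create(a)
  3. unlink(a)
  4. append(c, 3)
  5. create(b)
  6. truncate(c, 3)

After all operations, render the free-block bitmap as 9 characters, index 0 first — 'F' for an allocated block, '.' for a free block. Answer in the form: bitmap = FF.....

after create(c) → c:[0]  free=[F........]
after create(a) → a:[1], c:[0]  free=[FF.......]
after unlink(a) → c:[0]  free=[F........]
after append(c, 3) → c:[0, 1, 2, 3]  free=[FFFF.....]
after create(b) → b:[4], c:[0, 1, 2, 3]  free=[FFFFF....]
after truncate(c, 3) → b:[4], c:[0, 1, 2]  free=[FFF.F....]

bitmap = FFF.F....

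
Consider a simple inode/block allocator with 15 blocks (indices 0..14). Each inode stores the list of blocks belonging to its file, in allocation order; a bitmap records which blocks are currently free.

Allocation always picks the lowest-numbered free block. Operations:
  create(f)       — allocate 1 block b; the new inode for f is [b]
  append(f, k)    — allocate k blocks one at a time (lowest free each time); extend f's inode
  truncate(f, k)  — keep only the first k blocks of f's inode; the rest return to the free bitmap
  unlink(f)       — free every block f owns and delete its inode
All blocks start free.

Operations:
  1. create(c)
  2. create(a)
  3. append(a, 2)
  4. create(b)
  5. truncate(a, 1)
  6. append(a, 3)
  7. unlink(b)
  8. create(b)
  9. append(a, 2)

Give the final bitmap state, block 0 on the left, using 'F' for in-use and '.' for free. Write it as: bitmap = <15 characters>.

  1. create(c)  ⇒  F..............  {c→[0]}
  2. create(a)  ⇒  FF.............  {a→[1]; c→[0]}
  3. append(a, 2)  ⇒  FFFF...........  {a→[1, 2, 3]; c→[0]}
  4. create(b)  ⇒  FFFFF..........  {a→[1, 2, 3]; b→[4]; c→[0]}
  5. truncate(a, 1)  ⇒  FF..F..........  {a→[1]; b→[4]; c→[0]}
  6. append(a, 3)  ⇒  FFFFFF.........  {a→[1, 2, 3, 5]; b→[4]; c→[0]}
  7. unlink(b)  ⇒  FFFF.F.........  {a→[1, 2, 3, 5]; c→[0]}
  8. create(b)  ⇒  FFFFFF.........  {a→[1, 2, 3, 5]; b→[4]; c→[0]}
  9. append(a, 2)  ⇒  FFFFFFFF.......  {a→[1, 2, 3, 5, 6, 7]; b→[4]; c→[0]}

bitmap = FFFFFFFF.......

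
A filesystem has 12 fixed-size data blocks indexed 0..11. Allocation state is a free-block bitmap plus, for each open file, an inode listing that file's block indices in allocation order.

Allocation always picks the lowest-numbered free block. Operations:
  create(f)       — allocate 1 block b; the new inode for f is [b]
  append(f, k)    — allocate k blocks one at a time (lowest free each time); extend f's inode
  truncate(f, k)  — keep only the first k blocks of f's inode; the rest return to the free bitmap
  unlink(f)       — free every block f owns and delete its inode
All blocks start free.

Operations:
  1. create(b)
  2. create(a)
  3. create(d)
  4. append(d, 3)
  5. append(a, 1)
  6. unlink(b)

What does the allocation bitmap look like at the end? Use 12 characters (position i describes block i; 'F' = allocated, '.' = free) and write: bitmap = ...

create(b): bitmap=F........... | b=[0]
create(a): bitmap=FF.......... | a=[1] b=[0]
create(d): bitmap=FFF......... | a=[1] b=[0] d=[2]
append(d, 3): bitmap=FFFFFF...... | a=[1] b=[0] d=[2, 3, 4, 5]
append(a, 1): bitmap=FFFFFFF..... | a=[1, 6] b=[0] d=[2, 3, 4, 5]
unlink(b): bitmap=.FFFFFF..... | a=[1, 6] d=[2, 3, 4, 5]

bitmap = .FFFFFF.....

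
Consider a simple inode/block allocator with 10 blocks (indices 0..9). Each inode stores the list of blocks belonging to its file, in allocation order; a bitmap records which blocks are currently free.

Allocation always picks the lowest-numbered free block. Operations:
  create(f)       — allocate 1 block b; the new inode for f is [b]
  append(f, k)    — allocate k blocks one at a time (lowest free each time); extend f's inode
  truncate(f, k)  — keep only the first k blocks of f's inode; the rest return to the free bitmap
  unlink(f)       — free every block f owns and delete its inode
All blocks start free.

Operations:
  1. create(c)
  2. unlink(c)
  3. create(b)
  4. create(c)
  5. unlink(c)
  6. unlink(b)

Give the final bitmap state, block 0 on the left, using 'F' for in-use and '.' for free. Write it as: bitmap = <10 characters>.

bitmap = ..........

[1] create(c) — c=0 (map F.........)
[2] unlink(c) —  (map ..........)
[3] create(b) — b=0 (map F.........)
[4] create(c) — b=0 c=1 (map FF........)
[5] unlink(c) — b=0 (map F.........)
[6] unlink(b) —  (map ..........)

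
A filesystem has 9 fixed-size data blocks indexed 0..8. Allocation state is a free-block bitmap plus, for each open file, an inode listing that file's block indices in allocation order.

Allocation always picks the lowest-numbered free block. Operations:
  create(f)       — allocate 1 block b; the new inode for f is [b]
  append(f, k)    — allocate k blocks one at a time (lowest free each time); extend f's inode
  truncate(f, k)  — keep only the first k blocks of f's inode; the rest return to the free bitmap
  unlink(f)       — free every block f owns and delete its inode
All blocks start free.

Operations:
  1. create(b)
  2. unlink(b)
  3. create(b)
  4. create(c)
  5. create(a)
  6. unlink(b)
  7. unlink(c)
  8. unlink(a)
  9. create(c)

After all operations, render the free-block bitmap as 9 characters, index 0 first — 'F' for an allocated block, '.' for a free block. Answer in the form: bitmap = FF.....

after create(b) → b:[0]  free=[F........]
after unlink(b) →   free=[.........]
after create(b) → b:[0]  free=[F........]
after create(c) → b:[0], c:[1]  free=[FF.......]
after create(a) → a:[2], b:[0], c:[1]  free=[FFF......]
after unlink(b) → a:[2], c:[1]  free=[.FF......]
after unlink(c) → a:[2]  free=[..F......]
after unlink(a) →   free=[.........]
after create(c) → c:[0]  free=[F........]

bitmap = F........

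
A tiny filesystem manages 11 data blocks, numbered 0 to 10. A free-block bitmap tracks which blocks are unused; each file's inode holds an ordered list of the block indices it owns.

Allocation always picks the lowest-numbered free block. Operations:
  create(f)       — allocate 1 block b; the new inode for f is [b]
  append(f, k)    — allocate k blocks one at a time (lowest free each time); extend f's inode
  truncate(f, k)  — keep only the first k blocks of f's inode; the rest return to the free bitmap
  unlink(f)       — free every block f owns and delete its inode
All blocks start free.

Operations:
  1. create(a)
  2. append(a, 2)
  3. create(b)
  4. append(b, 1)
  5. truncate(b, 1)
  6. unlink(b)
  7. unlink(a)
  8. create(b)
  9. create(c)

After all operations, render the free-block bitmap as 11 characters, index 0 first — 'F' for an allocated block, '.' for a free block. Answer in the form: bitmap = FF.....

bitmap = FF.........

  1. create(a)  ⇒  F..........  {a→[0]}
  2. append(a, 2)  ⇒  FFF........  {a→[0, 1, 2]}
  3. create(b)  ⇒  FFFF.......  {a→[0, 1, 2]; b→[3]}
  4. append(b, 1)  ⇒  FFFFF......  {a→[0, 1, 2]; b→[3, 4]}
  5. truncate(b, 1)  ⇒  FFFF.......  {a→[0, 1, 2]; b→[3]}
  6. unlink(b)  ⇒  FFF........  {a→[0, 1, 2]}
  7. unlink(a)  ⇒  ...........  {}
  8. create(b)  ⇒  F..........  {b→[0]}
  9. create(c)  ⇒  FF.........  {b→[0]; c→[1]}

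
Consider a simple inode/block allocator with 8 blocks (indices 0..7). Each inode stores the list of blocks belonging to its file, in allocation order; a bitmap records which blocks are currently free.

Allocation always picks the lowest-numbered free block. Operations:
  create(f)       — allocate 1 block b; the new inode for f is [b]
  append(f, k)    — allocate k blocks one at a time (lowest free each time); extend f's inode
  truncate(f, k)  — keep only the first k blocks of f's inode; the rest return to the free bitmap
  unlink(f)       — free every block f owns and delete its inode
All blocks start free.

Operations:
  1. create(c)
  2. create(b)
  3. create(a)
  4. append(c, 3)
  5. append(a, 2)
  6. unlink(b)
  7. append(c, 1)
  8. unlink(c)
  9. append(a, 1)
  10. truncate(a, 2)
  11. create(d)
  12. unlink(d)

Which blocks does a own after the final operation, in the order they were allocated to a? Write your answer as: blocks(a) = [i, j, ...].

blocks(a) = [2, 6]

after create(c) → c:[0]  free=[F.......]
after create(b) → b:[1], c:[0]  free=[FF......]
after create(a) → a:[2], b:[1], c:[0]  free=[FFF.....]
after append(c, 3) → a:[2], b:[1], c:[0, 3, 4, 5]  free=[FFFFFF..]
after append(a, 2) → a:[2, 6, 7], b:[1], c:[0, 3, 4, 5]  free=[FFFFFFFF]
after unlink(b) → a:[2, 6, 7], c:[0, 3, 4, 5]  free=[F.FFFFFF]
after append(c, 1) → a:[2, 6, 7], c:[0, 3, 4, 5, 1]  free=[FFFFFFFF]
after unlink(c) → a:[2, 6, 7]  free=[..F...FF]
after append(a, 1) → a:[2, 6, 7, 0]  free=[F.F...FF]
after truncate(a, 2) → a:[2, 6]  free=[..F...F.]
after create(d) → a:[2, 6], d:[0]  free=[F.F...F.]
after unlink(d) → a:[2, 6]  free=[..F...F.]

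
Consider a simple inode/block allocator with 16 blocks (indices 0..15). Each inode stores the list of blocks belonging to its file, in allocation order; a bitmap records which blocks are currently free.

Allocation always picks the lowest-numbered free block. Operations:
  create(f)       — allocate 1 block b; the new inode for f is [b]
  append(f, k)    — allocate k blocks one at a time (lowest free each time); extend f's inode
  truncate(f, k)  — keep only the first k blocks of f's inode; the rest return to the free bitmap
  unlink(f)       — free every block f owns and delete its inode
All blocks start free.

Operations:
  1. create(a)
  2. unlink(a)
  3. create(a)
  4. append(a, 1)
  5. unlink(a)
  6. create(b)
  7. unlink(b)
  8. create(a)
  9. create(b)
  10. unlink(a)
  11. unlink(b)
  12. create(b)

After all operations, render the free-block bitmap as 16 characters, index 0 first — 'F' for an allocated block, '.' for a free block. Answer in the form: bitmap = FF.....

bitmap = F...............

[1] create(a) — a=0 (map F...............)
[2] unlink(a) —  (map ................)
[3] create(a) — a=0 (map F...............)
[4] append(a, 1) — a=0,1 (map FF..............)
[5] unlink(a) —  (map ................)
[6] create(b) — b=0 (map F...............)
[7] unlink(b) —  (map ................)
[8] create(a) — a=0 (map F...............)
[9] create(b) — a=0 b=1 (map FF..............)
[10] unlink(a) — b=1 (map .F..............)
[11] unlink(b) —  (map ................)
[12] create(b) — b=0 (map F...............)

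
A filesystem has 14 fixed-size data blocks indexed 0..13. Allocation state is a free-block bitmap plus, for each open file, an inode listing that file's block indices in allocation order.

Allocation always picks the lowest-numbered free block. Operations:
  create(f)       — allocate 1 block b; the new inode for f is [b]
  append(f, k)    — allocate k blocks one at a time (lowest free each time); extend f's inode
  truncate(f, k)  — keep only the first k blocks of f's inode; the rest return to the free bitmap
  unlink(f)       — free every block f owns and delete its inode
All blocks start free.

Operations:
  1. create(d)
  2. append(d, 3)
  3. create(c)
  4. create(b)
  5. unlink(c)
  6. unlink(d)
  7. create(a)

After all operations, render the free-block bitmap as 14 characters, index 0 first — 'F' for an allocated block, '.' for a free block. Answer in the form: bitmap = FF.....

create(d): bitmap=F............. | d=[0]
append(d, 3): bitmap=FFFF.......... | d=[0, 1, 2, 3]
create(c): bitmap=FFFFF......... | c=[4] d=[0, 1, 2, 3]
create(b): bitmap=FFFFFF........ | b=[5] c=[4] d=[0, 1, 2, 3]
unlink(c): bitmap=FFFF.F........ | b=[5] d=[0, 1, 2, 3]
unlink(d): bitmap=.....F........ | b=[5]
create(a): bitmap=F....F........ | a=[0] b=[5]

bitmap = F....F........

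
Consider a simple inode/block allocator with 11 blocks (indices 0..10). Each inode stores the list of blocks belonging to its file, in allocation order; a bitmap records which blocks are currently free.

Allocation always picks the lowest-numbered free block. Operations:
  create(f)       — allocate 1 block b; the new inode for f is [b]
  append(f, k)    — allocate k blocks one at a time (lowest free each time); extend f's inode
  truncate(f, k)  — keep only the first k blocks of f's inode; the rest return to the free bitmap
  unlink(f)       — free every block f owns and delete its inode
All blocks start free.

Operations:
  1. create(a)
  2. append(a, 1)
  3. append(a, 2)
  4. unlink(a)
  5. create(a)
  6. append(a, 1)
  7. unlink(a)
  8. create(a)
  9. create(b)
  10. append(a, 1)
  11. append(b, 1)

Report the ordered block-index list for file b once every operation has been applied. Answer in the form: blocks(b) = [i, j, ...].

create(a): bitmap=F.......... | a=[0]
append(a, 1): bitmap=FF......... | a=[0, 1]
append(a, 2): bitmap=FFFF....... | a=[0, 1, 2, 3]
unlink(a): bitmap=........... | 
create(a): bitmap=F.......... | a=[0]
append(a, 1): bitmap=FF......... | a=[0, 1]
unlink(a): bitmap=........... | 
create(a): bitmap=F.......... | a=[0]
create(b): bitmap=FF......... | a=[0] b=[1]
append(a, 1): bitmap=FFF........ | a=[0, 2] b=[1]
append(b, 1): bitmap=FFFF....... | a=[0, 2] b=[1, 3]

blocks(b) = [1, 3]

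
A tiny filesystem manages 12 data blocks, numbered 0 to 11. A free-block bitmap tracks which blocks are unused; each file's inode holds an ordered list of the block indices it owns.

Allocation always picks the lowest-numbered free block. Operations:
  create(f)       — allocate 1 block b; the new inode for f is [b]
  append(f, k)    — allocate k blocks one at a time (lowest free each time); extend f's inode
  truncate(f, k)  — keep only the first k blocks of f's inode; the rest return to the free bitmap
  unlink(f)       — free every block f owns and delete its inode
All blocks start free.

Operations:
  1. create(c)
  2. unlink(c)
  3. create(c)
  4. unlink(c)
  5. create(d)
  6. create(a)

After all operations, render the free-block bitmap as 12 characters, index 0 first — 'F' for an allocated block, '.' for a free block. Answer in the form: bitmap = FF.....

bitmap = FF..........

[1] create(c) — c=0 (map F...........)
[2] unlink(c) —  (map ............)
[3] create(c) — c=0 (map F...........)
[4] unlink(c) —  (map ............)
[5] create(d) — d=0 (map F...........)
[6] create(a) — a=1 d=0 (map FF..........)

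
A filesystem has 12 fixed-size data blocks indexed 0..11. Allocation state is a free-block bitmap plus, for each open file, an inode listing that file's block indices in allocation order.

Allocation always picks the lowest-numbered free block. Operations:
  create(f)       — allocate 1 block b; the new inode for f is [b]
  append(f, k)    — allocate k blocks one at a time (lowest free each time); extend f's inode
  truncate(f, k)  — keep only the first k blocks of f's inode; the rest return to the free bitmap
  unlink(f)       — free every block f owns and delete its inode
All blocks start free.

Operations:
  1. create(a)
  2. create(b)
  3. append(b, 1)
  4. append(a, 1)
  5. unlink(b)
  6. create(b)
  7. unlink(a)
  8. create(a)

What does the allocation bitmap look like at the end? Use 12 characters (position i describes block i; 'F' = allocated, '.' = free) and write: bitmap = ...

bitmap = FF..........

[1] create(a) — a=0 (map F...........)
[2] create(b) — a=0 b=1 (map FF..........)
[3] append(b, 1) — a=0 b=1,2 (map FFF.........)
[4] append(a, 1) — a=0,3 b=1,2 (map FFFF........)
[5] unlink(b) — a=0,3 (map F..F........)
[6] create(b) — a=0,3 b=1 (map FF.F........)
[7] unlink(a) — b=1 (map .F..........)
[8] create(a) — a=0 b=1 (map FF..........)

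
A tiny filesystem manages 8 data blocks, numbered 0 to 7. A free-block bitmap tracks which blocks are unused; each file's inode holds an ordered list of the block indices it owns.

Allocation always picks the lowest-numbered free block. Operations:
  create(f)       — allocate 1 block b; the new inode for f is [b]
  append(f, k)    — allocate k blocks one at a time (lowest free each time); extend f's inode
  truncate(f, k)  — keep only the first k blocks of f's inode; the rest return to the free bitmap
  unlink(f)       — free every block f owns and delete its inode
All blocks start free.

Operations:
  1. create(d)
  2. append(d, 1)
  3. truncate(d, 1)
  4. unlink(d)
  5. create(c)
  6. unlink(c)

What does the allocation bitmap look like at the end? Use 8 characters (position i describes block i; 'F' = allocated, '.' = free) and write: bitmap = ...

[1] create(d) — d=0 (map F.......)
[2] append(d, 1) — d=0,1 (map FF......)
[3] truncate(d, 1) — d=0 (map F.......)
[4] unlink(d) —  (map ........)
[5] create(c) — c=0 (map F.......)
[6] unlink(c) —  (map ........)

bitmap = ........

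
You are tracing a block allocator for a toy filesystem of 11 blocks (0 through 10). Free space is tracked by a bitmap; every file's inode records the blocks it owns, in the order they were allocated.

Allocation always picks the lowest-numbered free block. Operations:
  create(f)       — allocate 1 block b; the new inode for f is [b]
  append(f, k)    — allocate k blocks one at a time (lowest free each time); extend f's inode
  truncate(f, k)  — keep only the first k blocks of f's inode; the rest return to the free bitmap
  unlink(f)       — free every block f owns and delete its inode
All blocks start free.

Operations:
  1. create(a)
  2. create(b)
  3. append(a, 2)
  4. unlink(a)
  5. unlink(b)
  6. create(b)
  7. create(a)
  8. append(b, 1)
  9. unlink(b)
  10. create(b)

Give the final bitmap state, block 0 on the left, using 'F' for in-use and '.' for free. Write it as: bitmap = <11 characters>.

  1. create(a)  ⇒  F..........  {a→[0]}
  2. create(b)  ⇒  FF.........  {a→[0]; b→[1]}
  3. append(a, 2)  ⇒  FFFF.......  {a→[0, 2, 3]; b→[1]}
  4. unlink(a)  ⇒  .F.........  {b→[1]}
  5. unlink(b)  ⇒  ...........  {}
  6. create(b)  ⇒  F..........  {b→[0]}
  7. create(a)  ⇒  FF.........  {a→[1]; b→[0]}
  8. append(b, 1)  ⇒  FFF........  {a→[1]; b→[0, 2]}
  9. unlink(b)  ⇒  .F.........  {a→[1]}
  10. create(b)  ⇒  FF.........  {a→[1]; b→[0]}

bitmap = FF.........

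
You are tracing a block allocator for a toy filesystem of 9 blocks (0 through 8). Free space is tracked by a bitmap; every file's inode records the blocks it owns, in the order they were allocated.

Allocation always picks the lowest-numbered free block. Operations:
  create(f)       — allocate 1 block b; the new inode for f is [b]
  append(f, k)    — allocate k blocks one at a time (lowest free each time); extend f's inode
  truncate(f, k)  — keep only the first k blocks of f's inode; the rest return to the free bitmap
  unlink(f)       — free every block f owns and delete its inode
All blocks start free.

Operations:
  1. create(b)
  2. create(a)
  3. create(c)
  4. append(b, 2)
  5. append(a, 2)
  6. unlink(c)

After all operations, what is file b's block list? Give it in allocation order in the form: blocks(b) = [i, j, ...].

[1] create(b) — b=0 (map F........)
[2] create(a) — a=1 b=0 (map FF.......)
[3] create(c) — a=1 b=0 c=2 (map FFF......)
[4] append(b, 2) — a=1 b=0,3,4 c=2 (map FFFFF....)
[5] append(a, 2) — a=1,5,6 b=0,3,4 c=2 (map FFFFFFF..)
[6] unlink(c) — a=1,5,6 b=0,3,4 (map FF.FFFF..)

blocks(b) = [0, 3, 4]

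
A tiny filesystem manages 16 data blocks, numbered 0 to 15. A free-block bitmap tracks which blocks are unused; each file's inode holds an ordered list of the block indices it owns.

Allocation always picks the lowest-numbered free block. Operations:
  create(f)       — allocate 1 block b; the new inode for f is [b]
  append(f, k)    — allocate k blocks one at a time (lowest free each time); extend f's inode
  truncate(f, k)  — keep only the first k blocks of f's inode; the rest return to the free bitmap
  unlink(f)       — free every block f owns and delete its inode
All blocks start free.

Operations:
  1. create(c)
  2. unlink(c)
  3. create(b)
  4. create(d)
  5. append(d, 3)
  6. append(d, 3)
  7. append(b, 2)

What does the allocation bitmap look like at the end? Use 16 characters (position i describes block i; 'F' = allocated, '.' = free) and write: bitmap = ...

  1. create(c)  ⇒  F...............  {c→[0]}
  2. unlink(c)  ⇒  ................  {}
  3. create(b)  ⇒  F...............  {b→[0]}
  4. create(d)  ⇒  FF..............  {b→[0]; d→[1]}
  5. append(d, 3)  ⇒  FFFFF...........  {b→[0]; d→[1, 2, 3, 4]}
  6. append(d, 3)  ⇒  FFFFFFFF........  {b→[0]; d→[1, 2, 3, 4, 5, 6, 7]}
  7. append(b, 2)  ⇒  FFFFFFFFFF......  {b→[0, 8, 9]; d→[1, 2, 3, 4, 5, 6, 7]}

bitmap = FFFFFFFFFF......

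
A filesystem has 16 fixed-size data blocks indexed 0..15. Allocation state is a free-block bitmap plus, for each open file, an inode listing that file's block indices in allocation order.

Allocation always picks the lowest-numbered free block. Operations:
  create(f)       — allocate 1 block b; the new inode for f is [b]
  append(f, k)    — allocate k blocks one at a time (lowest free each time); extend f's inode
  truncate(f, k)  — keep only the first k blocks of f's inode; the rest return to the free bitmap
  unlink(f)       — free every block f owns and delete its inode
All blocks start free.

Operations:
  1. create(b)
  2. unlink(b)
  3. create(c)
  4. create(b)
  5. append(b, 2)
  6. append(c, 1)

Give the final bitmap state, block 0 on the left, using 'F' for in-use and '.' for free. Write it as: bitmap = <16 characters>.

bitmap = FFFFF...........

[1] create(b) — b=0 (map F...............)
[2] unlink(b) —  (map ................)
[3] create(c) — c=0 (map F...............)
[4] create(b) — b=1 c=0 (map FF..............)
[5] append(b, 2) — b=1,2,3 c=0 (map FFFF............)
[6] append(c, 1) — b=1,2,3 c=0,4 (map FFFFF...........)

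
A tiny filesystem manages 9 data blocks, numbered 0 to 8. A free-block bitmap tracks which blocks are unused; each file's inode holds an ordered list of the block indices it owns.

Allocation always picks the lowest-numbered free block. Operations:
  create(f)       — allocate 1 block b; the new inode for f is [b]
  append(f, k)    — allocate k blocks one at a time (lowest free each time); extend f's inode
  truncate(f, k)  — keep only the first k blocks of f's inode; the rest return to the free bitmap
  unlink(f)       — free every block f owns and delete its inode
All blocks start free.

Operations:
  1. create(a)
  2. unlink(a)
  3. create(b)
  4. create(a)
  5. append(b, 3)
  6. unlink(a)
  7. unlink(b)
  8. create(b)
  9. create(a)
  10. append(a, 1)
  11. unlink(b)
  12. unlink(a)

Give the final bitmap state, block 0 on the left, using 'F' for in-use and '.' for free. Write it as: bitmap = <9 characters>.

bitmap = .........

create(a): bitmap=F........ | a=[0]
unlink(a): bitmap=......... | 
create(b): bitmap=F........ | b=[0]
create(a): bitmap=FF....... | a=[1] b=[0]
append(b, 3): bitmap=FFFFF.... | a=[1] b=[0, 2, 3, 4]
unlink(a): bitmap=F.FFF.... | b=[0, 2, 3, 4]
unlink(b): bitmap=......... | 
create(b): bitmap=F........ | b=[0]
create(a): bitmap=FF....... | a=[1] b=[0]
append(a, 1): bitmap=FFF...... | a=[1, 2] b=[0]
unlink(b): bitmap=.FF...... | a=[1, 2]
unlink(a): bitmap=......... | 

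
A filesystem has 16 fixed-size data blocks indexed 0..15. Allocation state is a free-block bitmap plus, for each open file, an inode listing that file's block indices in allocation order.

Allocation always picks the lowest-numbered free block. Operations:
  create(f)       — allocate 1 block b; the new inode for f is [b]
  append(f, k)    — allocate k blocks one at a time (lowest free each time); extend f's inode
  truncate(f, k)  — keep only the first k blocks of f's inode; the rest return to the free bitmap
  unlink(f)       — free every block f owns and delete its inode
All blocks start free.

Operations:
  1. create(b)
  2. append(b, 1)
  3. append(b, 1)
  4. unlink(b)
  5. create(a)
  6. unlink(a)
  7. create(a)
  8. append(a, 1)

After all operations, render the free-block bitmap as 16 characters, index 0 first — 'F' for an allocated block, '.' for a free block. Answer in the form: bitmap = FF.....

bitmap = FF..............

after create(b) → b:[0]  free=[F...............]
after append(b, 1) → b:[0, 1]  free=[FF..............]
after append(b, 1) → b:[0, 1, 2]  free=[FFF.............]
after unlink(b) →   free=[................]
after create(a) → a:[0]  free=[F...............]
after unlink(a) →   free=[................]
after create(a) → a:[0]  free=[F...............]
after append(a, 1) → a:[0, 1]  free=[FF..............]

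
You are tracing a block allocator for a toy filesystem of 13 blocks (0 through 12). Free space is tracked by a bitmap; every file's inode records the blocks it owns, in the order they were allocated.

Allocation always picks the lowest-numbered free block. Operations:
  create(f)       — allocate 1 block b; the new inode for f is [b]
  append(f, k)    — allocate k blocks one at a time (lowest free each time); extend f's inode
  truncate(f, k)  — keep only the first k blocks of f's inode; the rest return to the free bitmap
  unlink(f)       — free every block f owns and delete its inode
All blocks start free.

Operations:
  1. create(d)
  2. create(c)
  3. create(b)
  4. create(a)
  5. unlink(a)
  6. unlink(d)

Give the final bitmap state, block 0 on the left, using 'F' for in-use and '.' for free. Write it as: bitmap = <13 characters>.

create(d): bitmap=F............ | d=[0]
create(c): bitmap=FF........... | c=[1] d=[0]
create(b): bitmap=FFF.......... | b=[2] c=[1] d=[0]
create(a): bitmap=FFFF......... | a=[3] b=[2] c=[1] d=[0]
unlink(a): bitmap=FFF.......... | b=[2] c=[1] d=[0]
unlink(d): bitmap=.FF.......... | b=[2] c=[1]

bitmap = .FF..........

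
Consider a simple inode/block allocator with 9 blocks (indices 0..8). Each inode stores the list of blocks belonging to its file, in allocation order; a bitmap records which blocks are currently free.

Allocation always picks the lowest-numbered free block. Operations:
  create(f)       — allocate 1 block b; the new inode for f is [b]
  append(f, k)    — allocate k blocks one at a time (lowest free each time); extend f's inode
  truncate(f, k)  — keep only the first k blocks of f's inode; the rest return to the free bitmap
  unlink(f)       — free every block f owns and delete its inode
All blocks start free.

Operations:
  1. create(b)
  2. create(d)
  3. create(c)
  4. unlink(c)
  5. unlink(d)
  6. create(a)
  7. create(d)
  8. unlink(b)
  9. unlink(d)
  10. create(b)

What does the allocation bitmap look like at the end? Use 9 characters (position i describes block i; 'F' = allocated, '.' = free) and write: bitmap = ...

create(b): bitmap=F........ | b=[0]
create(d): bitmap=FF....... | b=[0] d=[1]
create(c): bitmap=FFF...... | b=[0] c=[2] d=[1]
unlink(c): bitmap=FF....... | b=[0] d=[1]
unlink(d): bitmap=F........ | b=[0]
create(a): bitmap=FF....... | a=[1] b=[0]
create(d): bitmap=FFF...... | a=[1] b=[0] d=[2]
unlink(b): bitmap=.FF...... | a=[1] d=[2]
unlink(d): bitmap=.F....... | a=[1]
create(b): bitmap=FF....... | a=[1] b=[0]

bitmap = FF.......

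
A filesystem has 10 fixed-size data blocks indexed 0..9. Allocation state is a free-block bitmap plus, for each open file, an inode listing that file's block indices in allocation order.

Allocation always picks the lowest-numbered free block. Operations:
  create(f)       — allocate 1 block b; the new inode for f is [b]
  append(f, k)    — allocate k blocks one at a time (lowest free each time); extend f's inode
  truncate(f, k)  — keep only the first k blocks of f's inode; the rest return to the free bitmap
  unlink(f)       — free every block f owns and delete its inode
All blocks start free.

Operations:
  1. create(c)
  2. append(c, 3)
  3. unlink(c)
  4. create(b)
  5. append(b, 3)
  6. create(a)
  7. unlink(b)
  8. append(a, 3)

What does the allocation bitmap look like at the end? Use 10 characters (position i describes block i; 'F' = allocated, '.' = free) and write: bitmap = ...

  1. create(c)  ⇒  F.........  {c→[0]}
  2. append(c, 3)  ⇒  FFFF......  {c→[0, 1, 2, 3]}
  3. unlink(c)  ⇒  ..........  {}
  4. create(b)  ⇒  F.........  {b→[0]}
  5. append(b, 3)  ⇒  FFFF......  {b→[0, 1, 2, 3]}
  6. create(a)  ⇒  FFFFF.....  {a→[4]; b→[0, 1, 2, 3]}
  7. unlink(b)  ⇒  ....F.....  {a→[4]}
  8. append(a, 3)  ⇒  FFF.F.....  {a→[4, 0, 1, 2]}

bitmap = FFF.F.....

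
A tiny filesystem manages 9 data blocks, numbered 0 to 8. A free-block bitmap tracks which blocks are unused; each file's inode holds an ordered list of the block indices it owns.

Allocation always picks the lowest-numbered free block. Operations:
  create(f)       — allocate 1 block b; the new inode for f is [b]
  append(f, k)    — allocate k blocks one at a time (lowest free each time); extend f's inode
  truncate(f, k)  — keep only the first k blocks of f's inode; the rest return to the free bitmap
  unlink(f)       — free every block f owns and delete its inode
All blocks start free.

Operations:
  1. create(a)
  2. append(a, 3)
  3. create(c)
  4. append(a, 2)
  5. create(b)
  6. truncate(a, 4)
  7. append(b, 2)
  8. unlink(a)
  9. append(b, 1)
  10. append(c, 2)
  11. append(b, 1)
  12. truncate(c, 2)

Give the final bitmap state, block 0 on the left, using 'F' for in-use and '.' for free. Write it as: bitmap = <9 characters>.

[1] create(a) — a=0 (map F........)
[2] append(a, 3) — a=0,1,2,3 (map FFFF.....)
[3] create(c) — a=0,1,2,3 c=4 (map FFFFF....)
[4] append(a, 2) — a=0,1,2,3,5,6 c=4 (map FFFFFFF..)
[5] create(b) — a=0,1,2,3,5,6 b=7 c=4 (map FFFFFFFF.)
[6] truncate(a, 4) — a=0,1,2,3 b=7 c=4 (map FFFFF..F.)
[7] append(b, 2) — a=0,1,2,3 b=7,5,6 c=4 (map FFFFFFFF.)
[8] unlink(a) — b=7,5,6 c=4 (map ....FFFF.)
[9] append(b, 1) — b=7,5,6,0 c=4 (map F...FFFF.)
[10] append(c, 2) — b=7,5,6,0 c=4,1,2 (map FFF.FFFF.)
[11] append(b, 1) — b=7,5,6,0,3 c=4,1,2 (map FFFFFFFF.)
[12] truncate(c, 2) — b=7,5,6,0,3 c=4,1 (map FF.FFFFF.)

bitmap = FF.FFFFF.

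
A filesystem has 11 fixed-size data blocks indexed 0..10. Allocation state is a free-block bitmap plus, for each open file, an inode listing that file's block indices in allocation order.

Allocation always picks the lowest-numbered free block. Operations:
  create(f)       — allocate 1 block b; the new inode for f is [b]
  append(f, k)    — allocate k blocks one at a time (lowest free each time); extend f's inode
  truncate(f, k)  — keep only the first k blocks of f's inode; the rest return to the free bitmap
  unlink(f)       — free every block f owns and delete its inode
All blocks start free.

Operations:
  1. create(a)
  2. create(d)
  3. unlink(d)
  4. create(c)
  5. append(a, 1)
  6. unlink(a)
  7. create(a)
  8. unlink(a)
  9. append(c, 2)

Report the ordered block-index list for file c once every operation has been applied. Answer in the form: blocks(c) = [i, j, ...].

  1. create(a)  ⇒  F..........  {a→[0]}
  2. create(d)  ⇒  FF.........  {a→[0]; d→[1]}
  3. unlink(d)  ⇒  F..........  {a→[0]}
  4. create(c)  ⇒  FF.........  {a→[0]; c→[1]}
  5. append(a, 1)  ⇒  FFF........  {a→[0, 2]; c→[1]}
  6. unlink(a)  ⇒  .F.........  {c→[1]}
  7. create(a)  ⇒  FF.........  {a→[0]; c→[1]}
  8. unlink(a)  ⇒  .F.........  {c→[1]}
  9. append(c, 2)  ⇒  FFF........  {c→[1, 0, 2]}

blocks(c) = [1, 0, 2]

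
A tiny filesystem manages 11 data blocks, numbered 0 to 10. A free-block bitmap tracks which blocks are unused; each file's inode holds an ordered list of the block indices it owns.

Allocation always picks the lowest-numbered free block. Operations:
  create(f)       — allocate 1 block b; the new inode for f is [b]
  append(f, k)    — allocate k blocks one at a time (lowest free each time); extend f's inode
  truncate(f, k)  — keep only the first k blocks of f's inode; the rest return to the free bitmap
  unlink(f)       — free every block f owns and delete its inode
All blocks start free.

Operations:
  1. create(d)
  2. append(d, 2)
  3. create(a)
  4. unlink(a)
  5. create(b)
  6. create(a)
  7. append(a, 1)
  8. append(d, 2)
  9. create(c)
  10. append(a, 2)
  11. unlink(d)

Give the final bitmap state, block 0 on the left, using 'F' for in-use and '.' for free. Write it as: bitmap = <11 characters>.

bitmap = ...FFF..FFF

[1] create(d) — d=0 (map F..........)
[2] append(d, 2) — d=0,1,2 (map FFF........)
[3] create(a) — a=3 d=0,1,2 (map FFFF.......)
[4] unlink(a) — d=0,1,2 (map FFF........)
[5] create(b) — b=3 d=0,1,2 (map FFFF.......)
[6] create(a) — a=4 b=3 d=0,1,2 (map FFFFF......)
[7] append(a, 1) — a=4,5 b=3 d=0,1,2 (map FFFFFF.....)
[8] append(d, 2) — a=4,5 b=3 d=0,1,2,6,7 (map FFFFFFFF...)
[9] create(c) — a=4,5 b=3 c=8 d=0,1,2,6,7 (map FFFFFFFFF..)
[10] append(a, 2) — a=4,5,9,10 b=3 c=8 d=0,1,2,6,7 (map FFFFFFFFFFF)
[11] unlink(d) — a=4,5,9,10 b=3 c=8 (map ...FFF..FFF)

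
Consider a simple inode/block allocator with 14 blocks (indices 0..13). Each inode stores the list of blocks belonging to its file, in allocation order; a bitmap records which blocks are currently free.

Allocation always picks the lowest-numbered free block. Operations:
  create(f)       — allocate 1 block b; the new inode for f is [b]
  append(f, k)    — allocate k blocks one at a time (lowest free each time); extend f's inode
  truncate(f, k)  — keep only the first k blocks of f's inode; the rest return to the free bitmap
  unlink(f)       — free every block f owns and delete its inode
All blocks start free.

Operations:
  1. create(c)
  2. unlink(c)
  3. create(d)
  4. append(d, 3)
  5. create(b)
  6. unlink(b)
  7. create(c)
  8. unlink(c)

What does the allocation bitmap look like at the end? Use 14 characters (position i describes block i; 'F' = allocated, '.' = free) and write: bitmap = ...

bitmap = FFFF..........

create(c): bitmap=F............. | c=[0]
unlink(c): bitmap=.............. | 
create(d): bitmap=F............. | d=[0]
append(d, 3): bitmap=FFFF.......... | d=[0, 1, 2, 3]
create(b): bitmap=FFFFF......... | b=[4] d=[0, 1, 2, 3]
unlink(b): bitmap=FFFF.......... | d=[0, 1, 2, 3]
create(c): bitmap=FFFFF......... | c=[4] d=[0, 1, 2, 3]
unlink(c): bitmap=FFFF.......... | d=[0, 1, 2, 3]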